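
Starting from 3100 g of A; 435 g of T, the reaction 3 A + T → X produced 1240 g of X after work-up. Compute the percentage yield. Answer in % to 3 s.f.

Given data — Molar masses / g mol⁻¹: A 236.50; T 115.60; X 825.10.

39.9 %

n(A) = 3100 / 236.50 = 13.11 mol
n(T) = 435.0 / 115.60 = 3.763 mol
n/ν for A = 13.11/3 = 4.370
n/ν for T = 3.763/1 = 3.763
Smallest n/ν is T → limiting reagent.
theoretical n(X) = (1/1) × 3.763 = 3.763 mol → 3105 g
% yield = 1240 / 3105 × 100 = 39.94 %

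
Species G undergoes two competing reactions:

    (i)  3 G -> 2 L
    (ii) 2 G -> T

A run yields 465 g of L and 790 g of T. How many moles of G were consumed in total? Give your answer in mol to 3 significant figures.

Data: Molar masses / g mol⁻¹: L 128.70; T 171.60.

14.6 mol

n(L) = 465 / 128.70 = 3.613 mol
n(T) = 790 / 171.60 = 4.604 mol
n(G) via (i) = (3/2)×3.613 = 5.420 mol
n(G) via (ii) = (2/1)×4.604 = 9.208 mol
total n(G) = 5.420 + 9.208 = 14.63 mol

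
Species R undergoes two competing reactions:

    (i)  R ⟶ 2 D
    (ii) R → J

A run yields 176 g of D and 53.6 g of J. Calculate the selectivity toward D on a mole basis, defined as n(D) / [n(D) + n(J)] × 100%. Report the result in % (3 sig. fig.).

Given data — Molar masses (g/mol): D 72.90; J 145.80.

n(D) = 176 / 72.90 = 2.414 mol
n(J) = 53.6 / 145.80 = 0.3676 mol
selectivity = 2.414/(2.414+0.3676) × 100 = 86.78 %

86.8 %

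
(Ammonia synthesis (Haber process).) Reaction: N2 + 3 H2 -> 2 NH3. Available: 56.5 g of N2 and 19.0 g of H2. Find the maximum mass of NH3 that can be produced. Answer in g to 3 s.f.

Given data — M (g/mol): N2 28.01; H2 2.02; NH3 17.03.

n(N2) = 56.50 / 28.01 = 2.017 mol
n(H2) = 19.00 / 2.02 = 9.406 mol
n/ν for N2 = 2.017/1 = 2.017
n/ν for H2 = 9.406/3 = 3.135
Smallest n/ν is N2 → limiting reagent.
n(NH3) = (2/1) × 2.017 = 4.034 mol
mass = 4.034 × 17.03 = 68.70 g

68.7 g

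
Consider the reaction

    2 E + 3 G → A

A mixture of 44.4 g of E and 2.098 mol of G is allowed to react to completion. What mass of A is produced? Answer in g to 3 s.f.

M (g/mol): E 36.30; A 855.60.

523 g

n(E) = 44.40 / 36.30 = 1.223 mol
n(G) = 2.098 mol
n/ν → E: 0.6115, G: 0.6993; E is limiting.
n(A) = (1/2) × 1.223 = 0.6115 mol
mass = 0.6115 × 855.60 = 523.2 g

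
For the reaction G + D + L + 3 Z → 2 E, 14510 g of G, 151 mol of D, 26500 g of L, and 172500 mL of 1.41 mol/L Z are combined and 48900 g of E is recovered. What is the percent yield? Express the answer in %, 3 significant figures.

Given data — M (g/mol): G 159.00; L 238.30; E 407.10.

74.1 %

n(G) = 14510 / 159.00 = 91.26 mol
n(D) = 151.0 mol
n(L) = 26500 / 238.30 = 111.2 mol
n(Z) = 1.41 × 172500/1000 = 243.2 mol
n/ν for G = 91.26/1 = 91.26
n/ν for D = 151.0/1 = 151.0
n/ν for L = 111.2/1 = 111.2
n/ν for Z = 243.2/3 = 81.07
Smallest n/ν is Z → limiting reagent.
theoretical n(E) = (2/3) × 243.2 = 162.1 mol → 65990 g
% yield = 48900 / 65990 × 100 = 74.10 %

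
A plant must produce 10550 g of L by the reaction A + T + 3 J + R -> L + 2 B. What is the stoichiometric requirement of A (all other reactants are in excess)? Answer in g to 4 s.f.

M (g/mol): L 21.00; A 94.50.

n(L) = 10550 / 21.00 = 502.4 mol
n(A) = (1/1) × 502.4 = 502.4 mol
mass = 502.4 × 94.50 = 47480 g

47480 g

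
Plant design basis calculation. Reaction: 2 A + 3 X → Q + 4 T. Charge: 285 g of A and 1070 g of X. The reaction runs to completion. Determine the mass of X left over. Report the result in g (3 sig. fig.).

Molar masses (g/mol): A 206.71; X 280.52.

490 g

n(A) = 285.0 / 206.71 = 1.379 mol
n(X) = 1070 / 280.52 = 3.814 mol
n/ν → A: 0.6895, X: 1.271; A is limiting.
X consumed = (3/2) × 1.379 = 2.069 mol
X remaining = 3.814 − 2.069 = 1.745 mol
mass = 1.745 × 280.52 = 489.5 g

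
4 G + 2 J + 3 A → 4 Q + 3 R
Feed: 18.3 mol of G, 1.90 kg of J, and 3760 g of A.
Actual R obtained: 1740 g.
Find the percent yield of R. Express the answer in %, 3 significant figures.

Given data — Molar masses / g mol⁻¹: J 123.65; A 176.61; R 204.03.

62.1 %

n(G) = 18.30 mol
n(J) = 1.900×1000 / 123.65 = 15.37 mol
n(A) = 3760 / 176.61 = 21.29 mol
n/ν → G: 4.575, J: 7.685, A: 7.097; G is limiting.
theoretical n(R) = (3/4) × 18.30 = 13.73 mol → 2801 g
% yield = 1740 / 2801 × 100 = 62.12 %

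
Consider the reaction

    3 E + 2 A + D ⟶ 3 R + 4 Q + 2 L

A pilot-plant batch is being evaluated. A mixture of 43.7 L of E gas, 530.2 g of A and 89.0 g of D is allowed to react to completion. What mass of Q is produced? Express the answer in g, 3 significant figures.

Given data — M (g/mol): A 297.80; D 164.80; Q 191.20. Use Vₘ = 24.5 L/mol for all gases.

n(E) = 43.70 / 24.5 = 1.784 mol
n(A) = 530.2 / 297.80 = 1.780 mol
n(D) = 89.00 / 164.80 = 0.5400 mol
n/ν for E = 1.784/3 = 0.5947
n/ν for A = 1.780/2 = 0.8900
n/ν for D = 0.5400/1 = 0.5400
Smallest n/ν is D → limiting reagent.
n(Q) = (4/1) × 0.5400 = 2.160 mol
mass = 2.160 × 191.20 = 413.0 g

413 g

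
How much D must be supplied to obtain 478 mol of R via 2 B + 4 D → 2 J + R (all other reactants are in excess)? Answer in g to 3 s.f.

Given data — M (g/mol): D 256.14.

490000 g

n(R) = 478.0 mol
n(D) = (4/1) × 478.0 = 1912 mol
mass = 1912 × 256.14 = 489700 g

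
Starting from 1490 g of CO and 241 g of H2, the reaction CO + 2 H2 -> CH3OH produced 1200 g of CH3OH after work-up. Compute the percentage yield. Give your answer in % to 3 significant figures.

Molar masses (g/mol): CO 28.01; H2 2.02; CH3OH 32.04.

n(CO) = 1490 / 28.01 = 53.20 mol
n(H2) = 241.0 / 2.02 = 119.3 mol
n/ν → CO: 53.20, H2: 59.65; CO is limiting.
theoretical n(CH3OH) = (1/1) × 53.20 = 53.20 mol → 1705 g
% yield = 1200 / 1705 × 100 = 70.38 %

70.4 %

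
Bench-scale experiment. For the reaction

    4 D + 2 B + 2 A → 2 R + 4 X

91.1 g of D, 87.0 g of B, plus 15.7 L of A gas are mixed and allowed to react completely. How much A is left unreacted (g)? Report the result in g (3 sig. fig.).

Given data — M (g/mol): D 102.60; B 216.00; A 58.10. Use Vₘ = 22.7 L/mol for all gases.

16.8 g

n(D) = 91.10 / 102.60 = 0.8879 mol
n(B) = 87.00 / 216.00 = 0.4028 mol
n(A) = 15.70 / 22.7 = 0.6916 mol
n/ν → D: 0.2220, B: 0.2014, A: 0.3458; B is limiting.
A consumed = (2/2) × 0.4028 = 0.4028 mol
A remaining = 0.6916 − 0.4028 = 0.2888 mol
mass = 0.2888 × 58.10 = 16.78 g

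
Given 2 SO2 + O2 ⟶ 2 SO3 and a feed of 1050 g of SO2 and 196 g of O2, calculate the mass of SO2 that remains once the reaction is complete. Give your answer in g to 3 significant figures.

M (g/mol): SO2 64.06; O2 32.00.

n(SO2) = 1050 / 64.06 = 16.39 mol
n(O2) = 196.0 / 32.00 = 6.125 mol
n/ν for SO2 = 16.39/2 = 8.195
n/ν for O2 = 6.125/1 = 6.125
Smallest n/ν is O2 → limiting reagent.
SO2 consumed = (2/1) × 6.125 = 12.25 mol
SO2 remaining = 16.39 − 12.25 = 4.140 mol
mass = 4.140 × 64.06 = 265.2 g

265 g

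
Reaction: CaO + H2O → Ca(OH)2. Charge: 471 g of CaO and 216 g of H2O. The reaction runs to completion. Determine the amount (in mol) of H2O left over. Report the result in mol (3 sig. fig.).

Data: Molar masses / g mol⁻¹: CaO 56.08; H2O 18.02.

3.59 mol

n(CaO) = 471.0 / 56.08 = 8.399 mol
n(H2O) = 216.0 / 18.02 = 11.99 mol
n/ν for CaO = 8.399/1 = 8.399
n/ν for H2O = 11.99/1 = 11.99
Smallest n/ν is CaO → limiting reagent.
H2O consumed = (1/1) × 8.399 = 8.399 mol
H2O remaining = 11.99 − 8.399 = 3.591 mol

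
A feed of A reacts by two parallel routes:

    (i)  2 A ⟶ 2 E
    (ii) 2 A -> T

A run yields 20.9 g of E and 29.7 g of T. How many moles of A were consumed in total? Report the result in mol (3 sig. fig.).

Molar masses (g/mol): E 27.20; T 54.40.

n(E) = 20.9 / 27.20 = 0.7684 mol
n(T) = 29.7 / 54.40 = 0.5460 mol
n(A) via (i) = (2/2)×0.7684 = 0.7684 mol
n(A) via (ii) = (2/1)×0.5460 = 1.092 mol
total n(A) = 0.7684 + 1.092 = 1.860 mol

1.86 mol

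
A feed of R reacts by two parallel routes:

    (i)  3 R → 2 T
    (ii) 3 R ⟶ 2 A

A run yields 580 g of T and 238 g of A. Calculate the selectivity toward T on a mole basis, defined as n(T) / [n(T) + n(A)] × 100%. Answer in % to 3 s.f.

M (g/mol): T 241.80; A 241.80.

70.9 %

n(T) = 580 / 241.80 = 2.399 mol
n(A) = 238 / 241.80 = 0.9843 mol
selectivity = 2.399/(2.399+0.9843) × 100 = 70.91 %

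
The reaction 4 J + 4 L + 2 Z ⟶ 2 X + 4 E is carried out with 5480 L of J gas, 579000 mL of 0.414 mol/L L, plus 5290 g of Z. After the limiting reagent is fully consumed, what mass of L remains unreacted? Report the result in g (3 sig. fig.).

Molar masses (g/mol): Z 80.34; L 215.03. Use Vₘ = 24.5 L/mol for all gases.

23200 g

n(J) = 5480 / 24.5 = 223.7 mol
n(L) = 0.414 × 579000/1000 = 239.7 mol
n(Z) = 5290 / 80.34 = 65.85 mol
n/ν for J = 223.7/4 = 55.93
n/ν for L = 239.7/4 = 59.93
n/ν for Z = 65.85/2 = 32.93
Smallest n/ν is Z → limiting reagent.
L consumed = (4/2) × 65.85 = 131.7 mol
L remaining = 239.7 − 131.7 = 108.0 mol
mass = 108.0 × 215.03 = 23220 g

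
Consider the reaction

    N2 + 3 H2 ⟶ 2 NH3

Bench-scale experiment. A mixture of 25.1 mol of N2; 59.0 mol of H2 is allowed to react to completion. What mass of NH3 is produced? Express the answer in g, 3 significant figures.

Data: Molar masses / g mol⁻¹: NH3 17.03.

n(N2) = 25.10 mol
n(H2) = 59.00 mol
n/ν for N2 = 25.10/1 = 25.10
n/ν for H2 = 59.00/3 = 19.67
Smallest n/ν is H2 → limiting reagent.
n(NH3) = (2/3) × 59.00 = 39.33 mol
mass = 39.33 × 17.03 = 669.8 g

670 g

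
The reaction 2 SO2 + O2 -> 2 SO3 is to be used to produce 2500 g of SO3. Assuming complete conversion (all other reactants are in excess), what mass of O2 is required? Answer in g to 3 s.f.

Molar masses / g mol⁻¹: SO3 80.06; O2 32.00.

n(SO3) = 2500 / 80.06 = 31.23 mol
n(O2) = (1/2) × 31.23 = 15.62 mol
mass = 15.62 × 32.00 = 499.8 g

500 g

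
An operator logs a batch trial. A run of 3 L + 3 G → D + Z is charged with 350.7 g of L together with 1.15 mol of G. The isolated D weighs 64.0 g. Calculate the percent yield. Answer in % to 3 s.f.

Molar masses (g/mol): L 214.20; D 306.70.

54.4 %

n(L) = 350.7 / 214.20 = 1.637 mol
n(G) = 1.150 mol
n/ν for L = 1.637/3 = 0.5457
n/ν for G = 1.150/3 = 0.3833
Smallest n/ν is G → limiting reagent.
theoretical n(D) = (1/3) × 1.150 = 0.3833 mol → 117.6 g
% yield = 64.0 / 117.6 × 100 = 54.42 %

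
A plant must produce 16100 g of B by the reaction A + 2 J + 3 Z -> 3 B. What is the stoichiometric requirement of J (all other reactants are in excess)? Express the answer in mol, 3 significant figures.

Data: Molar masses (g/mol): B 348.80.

n(B) = 16100 / 348.80 = 46.16 mol
n(J) = (2/3) × 46.16 = 30.77 mol

30.8 mol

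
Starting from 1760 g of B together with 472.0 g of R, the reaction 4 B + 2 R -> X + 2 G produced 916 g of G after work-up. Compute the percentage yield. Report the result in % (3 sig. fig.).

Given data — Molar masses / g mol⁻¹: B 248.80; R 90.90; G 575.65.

n(B) = 1760 / 248.80 = 7.074 mol
n(R) = 472.0 / 90.90 = 5.193 mol
n/ν for B = 7.074/4 = 1.769
n/ν for R = 5.193/2 = 2.597
Smallest n/ν is B → limiting reagent.
theoretical n(G) = (2/4) × 7.074 = 3.537 mol → 2036 g
% yield = 916 / 2036 × 100 = 44.99 %

45.0 %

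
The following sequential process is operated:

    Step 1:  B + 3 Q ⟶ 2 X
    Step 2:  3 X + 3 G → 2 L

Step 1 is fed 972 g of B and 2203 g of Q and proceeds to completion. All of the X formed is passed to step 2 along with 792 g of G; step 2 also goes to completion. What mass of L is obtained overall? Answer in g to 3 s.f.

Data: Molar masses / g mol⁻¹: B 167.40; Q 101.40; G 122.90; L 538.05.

Step 1:
n(B) = 972.0 / 167.40 = 5.806 mol
n(Q) = 2203 / 101.40 = 21.73 mol
n/ν for B = 5.806/1 = 5.806
n/ν for Q = 21.73/3 = 7.243
Smallest n/ν is B → limiting reagent.
n(X) produced = (2/1) × 5.806 = 11.61 mol
Step 2:
n(X) available = 11.61 mol
n(G) = 792.0 / 122.90 = 6.444 mol
n/ν for X = 11.61/3 = 3.870
n/ν for G = 6.444/3 = 2.148
Smallest n/ν is G → limiting reagent.
n(L) = (2/3) × 6.444 = 4.296 mol
mass = 4.296 × 538.05 = 2311 g

2310 g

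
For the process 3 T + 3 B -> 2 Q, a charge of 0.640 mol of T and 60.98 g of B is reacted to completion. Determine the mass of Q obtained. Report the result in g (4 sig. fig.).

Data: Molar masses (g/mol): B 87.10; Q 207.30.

88.45 g

n(T) = 0.6400 mol
n(B) = 60.98 / 87.10 = 0.7001 mol
n/ν for T = 0.6400/3 = 0.2133
n/ν for B = 0.7001/3 = 0.2334
Smallest n/ν is T → limiting reagent.
n(Q) = (2/3) × 0.6400 = 0.4267 mol
mass = 0.4267 × 207.30 = 88.45 g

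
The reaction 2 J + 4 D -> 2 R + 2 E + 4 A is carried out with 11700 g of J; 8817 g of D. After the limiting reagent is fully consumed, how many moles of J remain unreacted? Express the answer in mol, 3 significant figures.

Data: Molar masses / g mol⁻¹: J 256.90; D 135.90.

13.1 mol

n(J) = 11700 / 256.90 = 45.54 mol
n(D) = 8817 / 135.90 = 64.88 mol
n/ν for J = 45.54/2 = 22.77
n/ν for D = 64.88/4 = 16.22
Smallest n/ν is D → limiting reagent.
J consumed = (2/4) × 64.88 = 32.44 mol
J remaining = 45.54 − 32.44 = 13.10 mol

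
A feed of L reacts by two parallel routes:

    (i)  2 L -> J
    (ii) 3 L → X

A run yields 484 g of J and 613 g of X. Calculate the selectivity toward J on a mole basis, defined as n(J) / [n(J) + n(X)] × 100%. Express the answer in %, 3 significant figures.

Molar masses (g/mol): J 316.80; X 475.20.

54.2 %

n(J) = 484 / 316.80 = 1.528 mol
n(X) = 613 / 475.20 = 1.290 mol
selectivity = 1.528/(1.528+1.290) × 100 = 54.22 %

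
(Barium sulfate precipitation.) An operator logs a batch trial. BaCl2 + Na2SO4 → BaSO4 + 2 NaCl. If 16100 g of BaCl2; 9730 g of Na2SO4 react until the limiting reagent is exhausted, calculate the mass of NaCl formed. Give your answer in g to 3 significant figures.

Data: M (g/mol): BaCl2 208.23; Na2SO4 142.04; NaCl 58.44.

8010 g

n(BaCl2) = 16100 / 208.23 = 77.32 mol
n(Na2SO4) = 9730 / 142.04 = 68.50 mol
n/ν → BaCl2: 77.32, Na2SO4: 68.50; Na2SO4 is limiting.
n(NaCl) = (2/1) × 68.50 = 137.0 mol
mass = 137.0 × 58.44 = 8006 g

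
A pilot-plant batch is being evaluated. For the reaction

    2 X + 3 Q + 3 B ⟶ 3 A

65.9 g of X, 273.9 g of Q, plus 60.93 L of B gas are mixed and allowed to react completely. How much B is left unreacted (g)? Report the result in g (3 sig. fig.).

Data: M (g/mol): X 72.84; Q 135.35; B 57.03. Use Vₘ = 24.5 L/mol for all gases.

n(X) = 65.90 / 72.84 = 0.9047 mol
n(Q) = 273.9 / 135.35 = 2.024 mol
n(B) = 60.93 / 24.5 = 2.487 mol
n/ν for X = 0.9047/2 = 0.4524
n/ν for Q = 2.024/3 = 0.6747
n/ν for B = 2.487/3 = 0.8290
Smallest n/ν is X → limiting reagent.
B consumed = (3/2) × 0.9047 = 1.357 mol
B remaining = 2.487 − 1.357 = 1.130 mol
mass = 1.130 × 57.03 = 64.44 g

64.4 g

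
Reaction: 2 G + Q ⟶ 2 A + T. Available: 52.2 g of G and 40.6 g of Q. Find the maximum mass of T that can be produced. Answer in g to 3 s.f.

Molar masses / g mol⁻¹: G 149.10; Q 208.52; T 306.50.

53.7 g

n(G) = 52.20 / 149.10 = 0.3501 mol
n(Q) = 40.60 / 208.52 = 0.1947 mol
n/ν for G = 0.3501/2 = 0.1751
n/ν for Q = 0.1947/1 = 0.1947
Smallest n/ν is G → limiting reagent.
n(T) = (1/2) × 0.3501 = 0.1751 mol
mass = 0.1751 × 306.50 = 53.67 g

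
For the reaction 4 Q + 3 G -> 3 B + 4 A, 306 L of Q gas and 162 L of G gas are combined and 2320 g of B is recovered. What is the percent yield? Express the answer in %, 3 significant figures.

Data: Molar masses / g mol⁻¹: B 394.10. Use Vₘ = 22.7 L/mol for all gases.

n(Q) = 306.0 / 22.7 = 13.48 mol
n(G) = 162.0 / 22.7 = 7.137 mol
n/ν for Q = 13.48/4 = 3.370
n/ν for G = 7.137/3 = 2.379
Smallest n/ν is G → limiting reagent.
theoretical n(B) = (3/3) × 7.137 = 7.137 mol → 2813 g
% yield = 2320 / 2813 × 100 = 82.47 %

82.5 %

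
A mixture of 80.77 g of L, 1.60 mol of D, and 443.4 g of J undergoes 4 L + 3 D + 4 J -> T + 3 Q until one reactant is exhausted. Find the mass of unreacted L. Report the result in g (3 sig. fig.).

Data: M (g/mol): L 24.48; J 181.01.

28.5 g

n(L) = 80.77 / 24.48 = 3.299 mol
n(D) = 1.600 mol
n(J) = 443.4 / 181.01 = 2.450 mol
n/ν → L: 0.8248, D: 0.5333, J: 0.6125; D is limiting.
L consumed = (4/3) × 1.600 = 2.133 mol
L remaining = 3.299 − 2.133 = 1.166 mol
mass = 1.166 × 24.48 = 28.54 g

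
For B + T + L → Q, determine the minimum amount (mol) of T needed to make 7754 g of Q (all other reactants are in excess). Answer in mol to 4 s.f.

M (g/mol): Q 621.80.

n(Q) = 7754 / 621.80 = 12.47 mol
n(T) = (1/1) × 12.47 = 12.47 mol

12.47 mol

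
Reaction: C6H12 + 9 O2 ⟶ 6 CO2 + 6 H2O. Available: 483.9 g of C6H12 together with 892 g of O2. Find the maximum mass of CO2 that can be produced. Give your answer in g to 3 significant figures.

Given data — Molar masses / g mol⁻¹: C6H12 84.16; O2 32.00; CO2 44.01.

n(C6H12) = 483.9 / 84.16 = 5.750 mol
n(O2) = 892.0 / 32.00 = 27.88 mol
n/ν → C6H12: 5.750, O2: 3.098; O2 is limiting.
n(CO2) = (6/9) × 27.88 = 18.59 mol
mass = 18.59 × 44.01 = 818.1 g

818 g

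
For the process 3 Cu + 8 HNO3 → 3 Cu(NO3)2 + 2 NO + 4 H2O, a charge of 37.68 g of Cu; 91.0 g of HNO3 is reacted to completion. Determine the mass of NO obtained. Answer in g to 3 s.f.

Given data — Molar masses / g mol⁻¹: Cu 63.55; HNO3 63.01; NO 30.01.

10.8 g

n(Cu) = 37.68 / 63.55 = 0.5929 mol
n(HNO3) = 91.00 / 63.01 = 1.444 mol
n/ν → Cu: 0.1976, HNO3: 0.1805; HNO3 is limiting.
n(NO) = (2/8) × 1.444 = 0.3610 mol
mass = 0.3610 × 30.01 = 10.83 g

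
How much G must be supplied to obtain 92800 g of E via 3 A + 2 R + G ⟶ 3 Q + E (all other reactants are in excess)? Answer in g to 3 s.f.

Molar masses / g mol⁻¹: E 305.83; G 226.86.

68800 g

n(E) = 92800 / 305.83 = 303.4 mol
n(G) = (1/1) × 303.4 = 303.4 mol
mass = 303.4 × 226.86 = 68830 g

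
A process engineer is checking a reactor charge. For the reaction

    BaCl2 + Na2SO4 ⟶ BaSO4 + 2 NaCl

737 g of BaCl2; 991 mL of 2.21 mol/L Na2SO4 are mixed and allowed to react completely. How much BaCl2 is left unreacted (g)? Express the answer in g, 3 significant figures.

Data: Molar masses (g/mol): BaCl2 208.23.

n(BaCl2) = 737.0 / 208.23 = 3.539 mol
n(Na2SO4) = 2.21 × 991.0/1000 = 2.190 mol
n/ν for BaCl2 = 3.539/1 = 3.539
n/ν for Na2SO4 = 2.190/1 = 2.190
Smallest n/ν is Na2SO4 → limiting reagent.
BaCl2 consumed = (1/1) × 2.190 = 2.190 mol
BaCl2 remaining = 3.539 − 2.190 = 1.349 mol
mass = 1.349 × 208.23 = 280.9 g

281 g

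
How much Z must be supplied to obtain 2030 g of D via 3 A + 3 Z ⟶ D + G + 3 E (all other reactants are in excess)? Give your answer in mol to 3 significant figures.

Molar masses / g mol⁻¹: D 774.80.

7.86 mol

n(D) = 2030 / 774.80 = 2.620 mol
n(Z) = (3/1) × 2.620 = 7.860 mol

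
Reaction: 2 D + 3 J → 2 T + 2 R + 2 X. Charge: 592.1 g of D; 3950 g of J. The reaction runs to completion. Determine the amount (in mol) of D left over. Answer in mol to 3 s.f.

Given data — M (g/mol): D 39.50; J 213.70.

2.67 mol

n(D) = 592.1 / 39.50 = 14.99 mol
n(J) = 3950 / 213.70 = 18.48 mol
n/ν for D = 14.99/2 = 7.495
n/ν for J = 18.48/3 = 6.160
Smallest n/ν is J → limiting reagent.
D consumed = (2/3) × 18.48 = 12.32 mol
D remaining = 14.99 − 12.32 = 2.670 mol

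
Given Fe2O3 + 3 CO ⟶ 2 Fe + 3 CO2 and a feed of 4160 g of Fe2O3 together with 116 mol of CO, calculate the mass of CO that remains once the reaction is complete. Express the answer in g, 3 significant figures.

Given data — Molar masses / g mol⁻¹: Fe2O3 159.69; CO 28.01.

n(Fe2O3) = 4160 / 159.69 = 26.05 mol
n(CO) = 116.0 mol
n/ν → Fe2O3: 26.05, CO: 38.67; Fe2O3 is limiting.
CO consumed = (3/1) × 26.05 = 78.15 mol
CO remaining = 116.0 − 78.15 = 37.85 mol
mass = 37.85 × 28.01 = 1060 g

1060 g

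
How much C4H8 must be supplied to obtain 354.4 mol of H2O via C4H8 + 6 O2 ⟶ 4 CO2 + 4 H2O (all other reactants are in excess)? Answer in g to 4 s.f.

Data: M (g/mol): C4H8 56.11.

4971 g

n(H2O) = 354.4 mol
n(C4H8) = (1/4) × 354.4 = 88.60 mol
mass = 88.60 × 56.11 = 4971 g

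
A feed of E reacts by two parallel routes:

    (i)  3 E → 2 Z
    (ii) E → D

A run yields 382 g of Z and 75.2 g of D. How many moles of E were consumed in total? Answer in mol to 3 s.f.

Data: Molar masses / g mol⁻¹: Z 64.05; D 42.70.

n(Z) = 382 / 64.05 = 5.964 mol
n(D) = 75.2 / 42.70 = 1.761 mol
n(E) via (i) = (3/2)×5.964 = 8.946 mol
n(E) via (ii) = (1/1)×1.761 = 1.761 mol
total n(E) = 8.946 + 1.761 = 10.71 mol

10.7 mol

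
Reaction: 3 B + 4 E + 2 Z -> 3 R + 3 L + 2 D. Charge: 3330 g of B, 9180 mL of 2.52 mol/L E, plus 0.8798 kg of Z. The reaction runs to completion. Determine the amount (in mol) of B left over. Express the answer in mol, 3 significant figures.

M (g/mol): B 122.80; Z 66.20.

n(B) = 3330 / 122.80 = 27.12 mol
n(E) = 2.52 × 9180/1000 = 23.13 mol
n(Z) = 0.8798×1000 / 66.20 = 13.29 mol
n/ν for B = 27.12/3 = 9.040
n/ν for E = 23.13/4 = 5.783
n/ν for Z = 13.29/2 = 6.645
Smallest n/ν is E → limiting reagent.
B consumed = (3/4) × 23.13 = 17.35 mol
B remaining = 27.12 − 17.35 = 9.770 mol

9.77 mol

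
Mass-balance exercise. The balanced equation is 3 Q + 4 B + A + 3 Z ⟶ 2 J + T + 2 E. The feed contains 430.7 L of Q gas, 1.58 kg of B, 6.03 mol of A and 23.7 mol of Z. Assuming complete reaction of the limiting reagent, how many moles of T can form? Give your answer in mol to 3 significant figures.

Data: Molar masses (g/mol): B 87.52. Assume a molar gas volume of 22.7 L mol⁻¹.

4.51 mol

n(Q) = 430.7 / 22.7 = 18.97 mol
n(B) = 1.580×1000 / 87.52 = 18.05 mol
n(A) = 6.030 mol
n(Z) = 23.70 mol
n/ν for Q = 18.97/3 = 6.323
n/ν for B = 18.05/4 = 4.513
n/ν for A = 6.030/1 = 6.030
n/ν for Z = 23.70/3 = 7.900
Smallest n/ν is B → limiting reagent.
n(T) = (1/4) × 18.05 = 4.513 mol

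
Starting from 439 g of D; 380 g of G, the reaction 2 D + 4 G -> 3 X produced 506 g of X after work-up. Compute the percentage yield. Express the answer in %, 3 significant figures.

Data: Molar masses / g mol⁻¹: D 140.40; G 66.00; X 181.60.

64.5 %

n(D) = 439.0 / 140.40 = 3.127 mol
n(G) = 380.0 / 66.00 = 5.758 mol
n/ν → D: 1.564, G: 1.440; G is limiting.
theoretical n(X) = (3/4) × 5.758 = 4.319 mol → 784.3 g
% yield = 506 / 784.3 × 100 = 64.52 %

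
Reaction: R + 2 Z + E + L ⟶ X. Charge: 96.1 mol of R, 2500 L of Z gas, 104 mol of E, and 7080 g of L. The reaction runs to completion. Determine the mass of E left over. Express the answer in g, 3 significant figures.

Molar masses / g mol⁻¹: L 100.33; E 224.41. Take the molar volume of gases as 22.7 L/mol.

11000 g

n(R) = 96.10 mol
n(Z) = 2500 / 22.7 = 110.1 mol
n(E) = 104.0 mol
n(L) = 7080 / 100.33 = 70.57 mol
n/ν for R = 96.10/1 = 96.10
n/ν for Z = 110.1/2 = 55.05
n/ν for E = 104.0/1 = 104.0
n/ν for L = 70.57/1 = 70.57
Smallest n/ν is Z → limiting reagent.
E consumed = (1/2) × 110.1 = 55.05 mol
E remaining = 104.0 − 55.05 = 48.95 mol
mass = 48.95 × 224.41 = 10980 g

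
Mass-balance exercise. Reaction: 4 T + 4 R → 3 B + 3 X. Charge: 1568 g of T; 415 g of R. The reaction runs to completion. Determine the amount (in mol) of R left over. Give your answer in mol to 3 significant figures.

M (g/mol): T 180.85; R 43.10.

n(T) = 1568 / 180.85 = 8.670 mol
n(R) = 415.0 / 43.10 = 9.629 mol
n/ν for T = 8.670/4 = 2.168
n/ν for R = 9.629/4 = 2.407
Smallest n/ν is T → limiting reagent.
R consumed = (4/4) × 8.670 = 8.670 mol
R remaining = 9.629 − 8.670 = 0.9590 mol

0.959 mol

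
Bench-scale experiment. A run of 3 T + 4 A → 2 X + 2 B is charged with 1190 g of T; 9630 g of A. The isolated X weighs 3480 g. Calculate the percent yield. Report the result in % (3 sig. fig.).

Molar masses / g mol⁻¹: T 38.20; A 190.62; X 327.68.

n(T) = 1190 / 38.20 = 31.15 mol
n(A) = 9630 / 190.62 = 50.52 mol
n/ν for T = 31.15/3 = 10.38
n/ν for A = 50.52/4 = 12.63
Smallest n/ν is T → limiting reagent.
theoretical n(X) = (2/3) × 31.15 = 20.77 mol → 6806 g
% yield = 3480 / 6806 × 100 = 51.13 %

51.1 %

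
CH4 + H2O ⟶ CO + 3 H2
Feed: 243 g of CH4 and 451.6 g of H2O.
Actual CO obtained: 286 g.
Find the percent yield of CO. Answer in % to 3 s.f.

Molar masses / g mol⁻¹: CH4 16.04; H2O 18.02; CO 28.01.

n(CH4) = 243.0 / 16.04 = 15.15 mol
n(H2O) = 451.6 / 18.02 = 25.06 mol
n/ν for CH4 = 15.15/1 = 15.15
n/ν for H2O = 25.06/1 = 25.06
Smallest n/ν is CH4 → limiting reagent.
theoretical n(CO) = (1/1) × 15.15 = 15.15 mol → 424.4 g
% yield = 286 / 424.4 × 100 = 67.39 %

67.4 %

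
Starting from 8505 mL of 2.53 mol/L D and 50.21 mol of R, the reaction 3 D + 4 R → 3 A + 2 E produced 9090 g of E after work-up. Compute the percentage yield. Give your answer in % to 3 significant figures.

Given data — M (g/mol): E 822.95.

n(D) = 2.53 × 8505/1000 = 21.52 mol
n(R) = 50.21 mol
n/ν → D: 7.173, R: 12.55; D is limiting.
theoretical n(E) = (2/3) × 21.52 = 14.35 mol → 11810 g
% yield = 9090 / 11810 × 100 = 76.97 %

77.0 %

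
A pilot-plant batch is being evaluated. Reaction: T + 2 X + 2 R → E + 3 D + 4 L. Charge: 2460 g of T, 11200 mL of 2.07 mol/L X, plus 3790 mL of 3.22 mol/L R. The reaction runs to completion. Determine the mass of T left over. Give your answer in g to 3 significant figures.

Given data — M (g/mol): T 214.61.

1150 g

n(T) = 2460 / 214.61 = 11.46 mol
n(X) = 2.07 × 11200/1000 = 23.18 mol
n(R) = 3.22 × 3790/1000 = 12.20 mol
n/ν for T = 11.46/1 = 11.46
n/ν for X = 23.18/2 = 11.59
n/ν for R = 12.20/2 = 6.100
Smallest n/ν is R → limiting reagent.
T consumed = (1/2) × 12.20 = 6.100 mol
T remaining = 11.46 − 6.100 = 5.360 mol
mass = 5.360 × 214.61 = 1150 g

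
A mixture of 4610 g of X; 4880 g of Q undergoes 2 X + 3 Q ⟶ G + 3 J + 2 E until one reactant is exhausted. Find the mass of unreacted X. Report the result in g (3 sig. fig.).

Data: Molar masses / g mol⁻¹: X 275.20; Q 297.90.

1600 g

n(X) = 4610 / 275.20 = 16.75 mol
n(Q) = 4880 / 297.90 = 16.38 mol
n/ν for X = 16.75/2 = 8.375
n/ν for Q = 16.38/3 = 5.460
Smallest n/ν is Q → limiting reagent.
X consumed = (2/3) × 16.38 = 10.92 mol
X remaining = 16.75 − 10.92 = 5.830 mol
mass = 5.830 × 275.20 = 1604 g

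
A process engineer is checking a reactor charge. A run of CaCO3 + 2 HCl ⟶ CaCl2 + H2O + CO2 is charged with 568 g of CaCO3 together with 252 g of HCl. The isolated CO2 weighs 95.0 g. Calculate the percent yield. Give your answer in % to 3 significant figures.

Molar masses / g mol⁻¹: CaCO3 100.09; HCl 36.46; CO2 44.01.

62.5 %

n(CaCO3) = 568.0 / 100.09 = 5.675 mol
n(HCl) = 252.0 / 36.46 = 6.912 mol
n/ν for CaCO3 = 5.675/1 = 5.675
n/ν for HCl = 6.912/2 = 3.456
Smallest n/ν is HCl → limiting reagent.
theoretical n(CO2) = (1/2) × 6.912 = 3.456 mol → 152.1 g
% yield = 95.0 / 152.1 × 100 = 62.46 %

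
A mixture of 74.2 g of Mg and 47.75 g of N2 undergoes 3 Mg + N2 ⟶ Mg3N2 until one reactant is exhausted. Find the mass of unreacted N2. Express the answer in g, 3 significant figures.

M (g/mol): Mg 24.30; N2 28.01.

n(Mg) = 74.20 / 24.30 = 3.053 mol
n(N2) = 47.75 / 28.01 = 1.705 mol
n/ν for Mg = 3.053/3 = 1.018
n/ν for N2 = 1.705/1 = 1.705
Smallest n/ν is Mg → limiting reagent.
N2 consumed = (1/3) × 3.053 = 1.018 mol
N2 remaining = 1.705 − 1.018 = 0.6870 mol
mass = 0.6870 × 28.01 = 19.24 g

19.2 g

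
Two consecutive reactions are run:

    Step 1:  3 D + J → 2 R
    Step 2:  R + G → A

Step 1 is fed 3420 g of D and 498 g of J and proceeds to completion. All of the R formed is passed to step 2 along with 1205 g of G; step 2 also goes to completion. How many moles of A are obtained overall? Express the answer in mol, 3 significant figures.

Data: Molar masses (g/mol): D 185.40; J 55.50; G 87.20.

Step 1:
n(D) = 3420 / 185.40 = 18.45 mol
n(J) = 498.0 / 55.50 = 8.973 mol
n/ν for D = 18.45/3 = 6.150
n/ν for J = 8.973/1 = 8.973
Smallest n/ν is D → limiting reagent.
n(R) produced = (2/3) × 18.45 = 12.30 mol
Step 2:
n(R) available = 12.30 mol
n(G) = 1205 / 87.20 = 13.82 mol
n/ν for R = 12.30/1 = 12.30
n/ν for G = 13.82/1 = 13.82
Smallest n/ν is R → limiting reagent.
n(A) = (1/1) × 12.30 = 12.30 mol

12.3 mol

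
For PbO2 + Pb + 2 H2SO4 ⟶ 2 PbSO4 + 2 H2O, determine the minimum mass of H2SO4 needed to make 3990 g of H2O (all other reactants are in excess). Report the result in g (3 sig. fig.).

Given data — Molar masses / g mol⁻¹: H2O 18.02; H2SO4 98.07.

n(H2O) = 3990 / 18.02 = 221.4 mol
n(H2SO4) = (2/2) × 221.4 = 221.4 mol
mass = 221.4 × 98.07 = 21710 g

21700 g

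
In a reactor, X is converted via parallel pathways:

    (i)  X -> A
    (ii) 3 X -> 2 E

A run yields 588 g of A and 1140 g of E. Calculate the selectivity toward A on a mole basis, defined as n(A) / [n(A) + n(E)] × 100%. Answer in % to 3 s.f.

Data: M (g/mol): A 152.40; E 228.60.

43.6 %

n(A) = 588 / 152.40 = 3.858 mol
n(E) = 1140 / 228.60 = 4.987 mol
selectivity = 3.858/(3.858+4.987) × 100 = 43.62 %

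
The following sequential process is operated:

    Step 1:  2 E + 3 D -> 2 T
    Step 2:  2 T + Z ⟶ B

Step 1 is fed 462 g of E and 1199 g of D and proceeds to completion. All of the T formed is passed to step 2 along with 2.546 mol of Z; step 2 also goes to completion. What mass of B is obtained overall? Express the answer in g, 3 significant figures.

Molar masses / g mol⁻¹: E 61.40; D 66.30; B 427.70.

Step 1:
n(E) = 462.0 / 61.40 = 7.524 mol
n(D) = 1199 / 66.30 = 18.08 mol
n/ν for E = 7.524/2 = 3.762
n/ν for D = 18.08/3 = 6.027
Smallest n/ν is E → limiting reagent.
n(T) produced = (2/2) × 7.524 = 7.524 mol
Step 2:
n(T) available = 7.524 mol
n(Z) = 2.546 mol
n/ν for T = 7.524/2 = 3.762
n/ν for Z = 2.546/1 = 2.546
Smallest n/ν is Z → limiting reagent.
n(B) = (1/1) × 2.546 = 2.546 mol
mass = 2.546 × 427.70 = 1089 g

1090 g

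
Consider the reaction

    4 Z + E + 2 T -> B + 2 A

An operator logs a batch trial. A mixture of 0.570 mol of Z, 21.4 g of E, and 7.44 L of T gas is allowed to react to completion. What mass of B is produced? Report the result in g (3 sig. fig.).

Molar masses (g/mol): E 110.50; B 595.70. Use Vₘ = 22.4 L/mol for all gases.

84.9 g

n(Z) = 0.5700 mol
n(E) = 21.40 / 110.50 = 0.1937 mol
n(T) = 7.440 / 22.4 = 0.3321 mol
n/ν for Z = 0.5700/4 = 0.1425
n/ν for E = 0.1937/1 = 0.1937
n/ν for T = 0.3321/2 = 0.1661
Smallest n/ν is Z → limiting reagent.
n(B) = (1/4) × 0.5700 = 0.1425 mol
mass = 0.1425 × 595.70 = 84.89 g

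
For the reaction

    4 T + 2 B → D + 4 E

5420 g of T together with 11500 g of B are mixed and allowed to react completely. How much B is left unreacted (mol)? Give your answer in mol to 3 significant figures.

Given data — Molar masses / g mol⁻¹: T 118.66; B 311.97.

14.0 mol

n(T) = 5420 / 118.66 = 45.68 mol
n(B) = 11500 / 311.97 = 36.86 mol
n/ν → T: 11.42, B: 18.43; T is limiting.
B consumed = (2/4) × 45.68 = 22.84 mol
B remaining = 36.86 − 22.84 = 14.02 mol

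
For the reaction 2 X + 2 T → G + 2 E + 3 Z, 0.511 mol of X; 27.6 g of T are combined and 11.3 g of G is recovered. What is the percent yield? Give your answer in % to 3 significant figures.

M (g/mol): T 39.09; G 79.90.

n(X) = 0.5110 mol
n(T) = 27.60 / 39.09 = 0.7061 mol
n/ν for X = 0.5110/2 = 0.2555
n/ν for T = 0.7061/2 = 0.3531
Smallest n/ν is X → limiting reagent.
theoretical n(G) = (1/2) × 0.5110 = 0.2555 mol → 20.41 g
% yield = 11.3 / 20.41 × 100 = 55.37 %

55.4 %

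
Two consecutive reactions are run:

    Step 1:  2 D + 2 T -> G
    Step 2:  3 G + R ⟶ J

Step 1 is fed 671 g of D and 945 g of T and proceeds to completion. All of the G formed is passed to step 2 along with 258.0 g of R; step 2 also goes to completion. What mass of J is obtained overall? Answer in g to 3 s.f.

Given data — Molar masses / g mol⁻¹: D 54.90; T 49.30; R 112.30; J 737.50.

Step 1:
n(D) = 671.0 / 54.90 = 12.22 mol
n(T) = 945.0 / 49.30 = 19.17 mol
n/ν for D = 12.22/2 = 6.110
n/ν for T = 19.17/2 = 9.585
Smallest n/ν is D → limiting reagent.
n(G) produced = (1/2) × 12.22 = 6.110 mol
Step 2:
n(G) available = 6.110 mol
n(R) = 258.0 / 112.30 = 2.297 mol
n/ν for G = 6.110/3 = 2.037
n/ν for R = 2.297/1 = 2.297
Smallest n/ν is G → limiting reagent.
n(J) = (1/3) × 6.110 = 2.037 mol
mass = 2.037 × 737.50 = 1502 g

1500 g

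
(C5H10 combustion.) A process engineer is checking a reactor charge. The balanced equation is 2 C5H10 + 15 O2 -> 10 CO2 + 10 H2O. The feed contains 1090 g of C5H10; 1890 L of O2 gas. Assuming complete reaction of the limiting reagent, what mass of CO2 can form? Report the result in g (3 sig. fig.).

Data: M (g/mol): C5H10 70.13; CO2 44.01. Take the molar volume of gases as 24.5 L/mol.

2260 g

n(C5H10) = 1090 / 70.13 = 15.54 mol
n(O2) = 1890 / 24.5 = 77.14 mol
n/ν → C5H10: 7.770, O2: 5.143; O2 is limiting.
n(CO2) = (10/15) × 77.14 = 51.43 mol
mass = 51.43 × 44.01 = 2263 g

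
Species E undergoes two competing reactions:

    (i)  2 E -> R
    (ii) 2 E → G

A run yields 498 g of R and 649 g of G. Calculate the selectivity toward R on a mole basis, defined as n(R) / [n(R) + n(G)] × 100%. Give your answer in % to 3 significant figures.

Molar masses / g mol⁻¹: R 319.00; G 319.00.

n(R) = 498 / 319.00 = 1.561 mol
n(G) = 649 / 319.00 = 2.034 mol
selectivity = 1.561/(1.561+2.034) × 100 = 43.42 %

43.4 %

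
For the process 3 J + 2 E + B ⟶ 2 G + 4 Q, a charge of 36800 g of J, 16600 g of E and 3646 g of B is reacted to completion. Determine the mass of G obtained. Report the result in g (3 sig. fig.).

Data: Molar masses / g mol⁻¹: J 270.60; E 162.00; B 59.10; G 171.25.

n(J) = 36800 / 270.60 = 136.0 mol
n(E) = 16600 / 162.00 = 102.5 mol
n(B) = 3646 / 59.10 = 61.69 mol
n/ν → J: 45.33, E: 51.25, B: 61.69; J is limiting.
n(G) = (2/3) × 136.0 = 90.67 mol
mass = 90.67 × 171.25 = 15530 g

15500 g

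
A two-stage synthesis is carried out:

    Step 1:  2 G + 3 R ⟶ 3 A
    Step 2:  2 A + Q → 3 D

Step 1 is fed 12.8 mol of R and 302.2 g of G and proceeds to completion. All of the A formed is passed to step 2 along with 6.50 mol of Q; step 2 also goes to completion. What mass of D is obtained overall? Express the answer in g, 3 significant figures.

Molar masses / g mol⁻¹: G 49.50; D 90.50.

1240 g

Step 1:
n(R) = 12.80 mol
n(G) = 302.2 / 49.50 = 6.105 mol
n/ν for R = 12.80/3 = 4.267
n/ν for G = 6.105/2 = 3.053
Smallest n/ν is G → limiting reagent.
n(A) produced = (3/2) × 6.105 = 9.158 mol
Step 2:
n(A) available = 9.158 mol
n(Q) = 6.500 mol
n/ν for A = 9.158/2 = 4.579
n/ν for Q = 6.500/1 = 6.500
Smallest n/ν is A → limiting reagent.
n(D) = (3/2) × 9.158 = 13.74 mol
mass = 13.74 × 90.50 = 1243 g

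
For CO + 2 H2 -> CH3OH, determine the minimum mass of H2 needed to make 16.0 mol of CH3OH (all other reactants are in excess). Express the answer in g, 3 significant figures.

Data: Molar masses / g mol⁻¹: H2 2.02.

64.6 g

n(CH3OH) = 16.00 mol
n(H2) = (2/1) × 16.00 = 32.00 mol
mass = 32.00 × 2.02 = 64.64 g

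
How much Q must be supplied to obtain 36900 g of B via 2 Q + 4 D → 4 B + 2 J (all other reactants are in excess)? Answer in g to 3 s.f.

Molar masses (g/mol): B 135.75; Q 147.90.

20100 g

n(B) = 36900 / 135.75 = 271.8 mol
n(Q) = (2/4) × 271.8 = 135.9 mol
mass = 135.9 × 147.90 = 20100 g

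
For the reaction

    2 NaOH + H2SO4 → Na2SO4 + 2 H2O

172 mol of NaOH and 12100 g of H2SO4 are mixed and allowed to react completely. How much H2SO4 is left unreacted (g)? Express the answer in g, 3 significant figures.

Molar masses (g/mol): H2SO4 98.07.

n(NaOH) = 172.0 mol
n(H2SO4) = 12100 / 98.07 = 123.4 mol
n/ν → NaOH: 86.00, H2SO4: 123.4; NaOH is limiting.
H2SO4 consumed = (1/2) × 172.0 = 86.00 mol
H2SO4 remaining = 123.4 − 86.00 = 37.40 mol
mass = 37.40 × 98.07 = 3668 g

3670 g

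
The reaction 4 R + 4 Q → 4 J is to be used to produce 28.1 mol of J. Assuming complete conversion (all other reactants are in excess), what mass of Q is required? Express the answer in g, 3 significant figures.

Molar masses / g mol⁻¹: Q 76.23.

2140 g

n(J) = 28.10 mol
n(Q) = (4/4) × 28.10 = 28.10 mol
mass = 28.10 × 76.23 = 2142 g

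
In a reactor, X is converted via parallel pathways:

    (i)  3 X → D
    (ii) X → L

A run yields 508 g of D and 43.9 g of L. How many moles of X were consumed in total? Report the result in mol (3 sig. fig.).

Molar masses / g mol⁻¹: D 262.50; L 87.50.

n(D) = 508 / 262.50 = 1.935 mol
n(L) = 43.9 / 87.50 = 0.5017 mol
n(X) via (i) = (3/1)×1.935 = 5.805 mol
n(X) via (ii) = (1/1)×0.5017 = 0.5017 mol
total n(X) = 5.805 + 0.5017 = 6.307 mol

6.31 mol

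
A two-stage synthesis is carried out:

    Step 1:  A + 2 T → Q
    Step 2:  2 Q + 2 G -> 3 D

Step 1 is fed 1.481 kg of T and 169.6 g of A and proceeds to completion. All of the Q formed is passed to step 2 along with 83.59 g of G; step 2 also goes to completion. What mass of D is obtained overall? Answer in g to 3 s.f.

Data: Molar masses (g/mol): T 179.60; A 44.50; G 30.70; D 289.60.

Step 1:
n(T) = 1.481×1000 / 179.60 = 8.246 mol
n(A) = 169.6 / 44.50 = 3.811 mol
n/ν for T = 8.246/2 = 4.123
n/ν for A = 3.811/1 = 3.811
Smallest n/ν is A → limiting reagent.
n(Q) produced = (1/1) × 3.811 = 3.811 mol
Step 2:
n(Q) available = 3.811 mol
n(G) = 83.59 / 30.70 = 2.723 mol
n/ν for Q = 3.811/2 = 1.906
n/ν for G = 2.723/2 = 1.362
Smallest n/ν is G → limiting reagent.
n(D) = (3/2) × 2.723 = 4.085 mol
mass = 4.085 × 289.60 = 1183 g

1180 g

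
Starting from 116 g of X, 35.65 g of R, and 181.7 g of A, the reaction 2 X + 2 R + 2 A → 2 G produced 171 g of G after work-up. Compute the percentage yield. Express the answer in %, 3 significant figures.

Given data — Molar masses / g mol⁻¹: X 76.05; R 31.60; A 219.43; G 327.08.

63.1 %

n(X) = 116.0 / 76.05 = 1.525 mol
n(R) = 35.65 / 31.60 = 1.128 mol
n(A) = 181.7 / 219.43 = 0.8281 mol
n/ν for X = 1.525/2 = 0.7625
n/ν for R = 1.128/2 = 0.5640
n/ν for A = 0.8281/2 = 0.4141
Smallest n/ν is A → limiting reagent.
theoretical n(G) = (2/2) × 0.8281 = 0.8281 mol → 270.9 g
% yield = 171 / 270.9 × 100 = 63.12 %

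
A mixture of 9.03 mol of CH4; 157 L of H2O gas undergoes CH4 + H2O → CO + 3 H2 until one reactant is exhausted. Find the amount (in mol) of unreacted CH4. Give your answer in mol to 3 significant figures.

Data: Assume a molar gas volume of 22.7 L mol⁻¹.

2.11 mol

n(CH4) = 9.030 mol
n(H2O) = 157.0 / 22.7 = 6.916 mol
n/ν → CH4: 9.030, H2O: 6.916; H2O is limiting.
CH4 consumed = (1/1) × 6.916 = 6.916 mol
CH4 remaining = 9.030 − 6.916 = 2.114 mol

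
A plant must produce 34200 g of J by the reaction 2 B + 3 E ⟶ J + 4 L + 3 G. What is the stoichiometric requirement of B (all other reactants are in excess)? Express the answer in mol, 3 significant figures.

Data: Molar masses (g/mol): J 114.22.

599 mol

n(J) = 34200 / 114.22 = 299.4 mol
n(B) = (2/1) × 299.4 = 598.8 mol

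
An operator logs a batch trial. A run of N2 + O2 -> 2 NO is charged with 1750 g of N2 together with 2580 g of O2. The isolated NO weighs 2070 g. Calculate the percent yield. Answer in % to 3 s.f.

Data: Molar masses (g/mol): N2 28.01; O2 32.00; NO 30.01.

55.2 %

n(N2) = 1750 / 28.01 = 62.48 mol
n(O2) = 2580 / 32.00 = 80.63 mol
n/ν → N2: 62.48, O2: 80.63; N2 is limiting.
theoretical n(NO) = (2/1) × 62.48 = 125.0 mol → 3751 g
% yield = 2070 / 3751 × 100 = 55.19 %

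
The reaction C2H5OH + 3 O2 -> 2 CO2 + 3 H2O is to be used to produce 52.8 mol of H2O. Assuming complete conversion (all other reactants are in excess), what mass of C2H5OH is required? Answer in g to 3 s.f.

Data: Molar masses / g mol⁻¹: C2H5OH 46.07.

n(H2O) = 52.80 mol
n(C2H5OH) = (1/3) × 52.80 = 17.60 mol
mass = 17.60 × 46.07 = 810.8 g

811 g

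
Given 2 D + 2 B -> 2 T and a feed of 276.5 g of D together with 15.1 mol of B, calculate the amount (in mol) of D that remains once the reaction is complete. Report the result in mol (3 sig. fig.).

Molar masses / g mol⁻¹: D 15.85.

2.34 mol

n(D) = 276.5 / 15.85 = 17.44 mol
n(B) = 15.10 mol
n/ν for D = 17.44/2 = 8.720
n/ν for B = 15.10/2 = 7.550
Smallest n/ν is B → limiting reagent.
D consumed = (2/2) × 15.10 = 15.10 mol
D remaining = 17.44 − 15.10 = 2.340 mol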